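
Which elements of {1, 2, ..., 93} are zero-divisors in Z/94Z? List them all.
An element a ∈ Z/94Z (with a ≠ 0) is a zero-divisor iff gcd(a, 94) > 1 (because a is a unit precisely when gcd(a, n) = 1, and in Z/nZ every nonzero, non-unit element is a zero-divisor). Scan a = 1, ..., 93 and keep those with gcd(a, 94) > 1:
  gcd(2, 94) = 2, gcd(4, 94) = 2, gcd(6, 94) = 2, gcd(8, 94) = 2, gcd(10, 94) = 2, gcd(12, 94) = 2, gcd(14, 94) = 2, gcd(16, 94) = 2, gcd(18, 94) = 2, gcd(20, 94) = 2, gcd(22, 94) = 2, gcd(24, 94) = 2, gcd(26, 94) = 2, gcd(28, 94) = 2, gcd(30, 94) = 2, gcd(32, 94) = 2, gcd(34, 94) = 2, gcd(36, 94) = 2, gcd(38, 94) = 2, gcd(40, 94) = 2, gcd(42, 94) = 2, gcd(44, 94) = 2, gcd(46, 94) = 2, gcd(47, 94) = 47, gcd(48, 94) = 2, gcd(50, 94) = 2, gcd(52, 94) = 2, gcd(54, 94) = 2, gcd(56, 94) = 2, gcd(58, 94) = 2, gcd(60, 94) = 2, gcd(62, 94) = 2, gcd(64, 94) = 2, gcd(66, 94) = 2, gcd(68, 94) = 2, gcd(70, 94) = 2, gcd(72, 94) = 2, gcd(74, 94) = 2, gcd(76, 94) = 2, gcd(78, 94) = 2, gcd(80, 94) = 2, gcd(82, 94) = 2, gcd(84, 94) = 2, gcd(86, 94) = 2, gcd(88, 94) = 2, gcd(90, 94) = 2, gcd(92, 94) = 2.
All other a ∈ {1, ..., 93} have gcd(a, 94) = 1 and are units. So the nonzero zero-divisors are exactly the 47 values of a appearing in this scan.

Final answer: nonzero zero-divisors of Z/94Z = {2, 4, 6, 8, 10, 12, 14, 16, 18, 20, 22, 24, 26, 28, 30, 32, 34, 36, 38, 40, 42, 44, 46, 47, 48, 50, 52, 54, 56, 58, 60, 62, 64, 66, 68, 70, 72, 74, 76, 78, 80, 82, 84, 86, 88, 90, 92}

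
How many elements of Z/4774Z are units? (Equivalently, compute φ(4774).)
An element a ∈ Z/4774Z is a unit iff gcd(a, 4774) = 1, so the number of units is φ(4774). φ is multiplicative, with φ(p^e) = p^e − p^(e−1). Factorise 4774 = 2 · 7 · 11 · 31. Then
  φ(4774) = (2 − 1) · (7 − 1) · (11 − 1) · (31 − 1) = 1 · 6 · 10 · 30 = 1800.

Final answer: Z/4774Z has φ(4774) = 1800 units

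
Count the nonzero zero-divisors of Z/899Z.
In Z/899Z each nonzero element is either a unit (gcd with 899 is 1) or a zero-divisor (gcd > 1). The number of units is φ(899): factorise 899 = 29 · 31, so φ(899) = (29 − 1) · (31 − 1) = 28 · 30 = 840. The nonzero elements number 899 − 1 = 898. Hence the nonzero zero-divisors number 898 − 840 = 58.

Final answer: Z/899Z has 58 nonzero zero-divisors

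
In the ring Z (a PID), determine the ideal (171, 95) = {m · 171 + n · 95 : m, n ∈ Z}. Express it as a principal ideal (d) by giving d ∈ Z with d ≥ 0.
(171, 95) = (19); d = 19

In the PID Z, (a, b) is generated by gcd(a, b). Compute gcd(171, 95) with the extended Euclidean algorithm, tracking rows (r, s, t) with s·171 + t·95 = r:
  row A: (171, 1, 0)   [1·171 + 0·95 = 171]
  row B: (95, 0, 1)   [0·171 + 1·95 = 95]
  171 = 1·95 + 76   → row C = row A − 1·row B = (76, 1, −1)   [check: 1·171 − 1·95 = 76]
  95 = 1·76 + 19   → row D = row B − 1·row C = (19, −1, 2)   [check: −1·171 + 2·95 = 19]
  76 = 4·19 + 0   → remainder 0, stop. gcd = 19 (last nonzero row D).
So gcd(171, 95) = 19, with Bézout identity −1·171 + 2·95 = 19. Containment (⊇): the Bézout identity exhibits 19 as an element of (171, 95), giving (19) ⊆ (171, 95). Containment (⊆): since 19 | 171 and 19 | 95 (171 = 19·9, 95 = 19·5), every Z-linear combination of 171 and 95 is divisible by 19, so (171, 95) ⊆ (19). Therefore (171, 95) = (19), d = 19.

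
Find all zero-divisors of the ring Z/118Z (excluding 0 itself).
An element a ∈ Z/118Z (with a ≠ 0) is a zero-divisor iff gcd(a, 118) > 1 (because a is a unit precisely when gcd(a, n) = 1, and in Z/nZ every nonzero, non-unit element is a zero-divisor). Scan a = 1, ..., 117 and keep those with gcd(a, 118) > 1:
  gcd(2, 118) = 2, gcd(4, 118) = 2, gcd(6, 118) = 2, gcd(8, 118) = 2, gcd(10, 118) = 2, gcd(12, 118) = 2, gcd(14, 118) = 2, gcd(16, 118) = 2, gcd(18, 118) = 2, gcd(20, 118) = 2, gcd(22, 118) = 2, gcd(24, 118) = 2, gcd(26, 118) = 2, gcd(28, 118) = 2, gcd(30, 118) = 2, gcd(32, 118) = 2, gcd(34, 118) = 2, gcd(36, 118) = 2, gcd(38, 118) = 2, gcd(40, 118) = 2, gcd(42, 118) = 2, gcd(44, 118) = 2, gcd(46, 118) = 2, gcd(48, 118) = 2, gcd(50, 118) = 2, gcd(52, 118) = 2, gcd(54, 118) = 2, gcd(56, 118) = 2, gcd(58, 118) = 2, gcd(59, 118) = 59, gcd(60, 118) = 2, gcd(62, 118) = 2, gcd(64, 118) = 2, gcd(66, 118) = 2, gcd(68, 118) = 2, gcd(70, 118) = 2, gcd(72, 118) = 2, gcd(74, 118) = 2, gcd(76, 118) = 2, gcd(78, 118) = 2, gcd(80, 118) = 2, gcd(82, 118) = 2, gcd(84, 118) = 2, gcd(86, 118) = 2, gcd(88, 118) = 2, gcd(90, 118) = 2, gcd(92, 118) = 2, gcd(94, 118) = 2, gcd(96, 118) = 2, gcd(98, 118) = 2, gcd(100, 118) = 2, gcd(102, 118) = 2, gcd(104, 118) = 2, gcd(106, 118) = 2, gcd(108, 118) = 2, gcd(110, 118) = 2, gcd(112, 118) = 2, gcd(114, 118) = 2, gcd(116, 118) = 2.
All other a ∈ {1, ..., 117} have gcd(a, 118) = 1 and are units. So the nonzero zero-divisors are exactly the 59 values of a appearing in this scan.

Final answer: nonzero zero-divisors of Z/118Z = {2, 4, 6, 8, 10, 12, 14, 16, 18, 20, 22, 24, 26, 28, 30, 32, 34, 36, 38, 40, 42, 44, 46, 48, 50, 52, 54, 56, 58, 59, 60, 62, 64, 66, 68, 70, 72, 74, 76, 78, 80, 82, 84, 86, 88, 90, 92, 94, 96, 98, 100, 102, 104, 106, 108, 110, 112, 114, 116}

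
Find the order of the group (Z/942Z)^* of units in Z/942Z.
(Z/942Z)^* consists of the classes a with gcd(a, 942) = 1, so its order is φ(942). φ is multiplicative, with φ(p^e) = p^e − p^(e−1). Factorise 942 = 2 · 3 · 157. Then
  φ(942) = (2 − 1) · (3 − 1) · (157 − 1) = 1 · 2 · 156 = 312.
Thus |(Z/942Z)^*| = 312.

Final answer: |(Z/942Z)^*| = 312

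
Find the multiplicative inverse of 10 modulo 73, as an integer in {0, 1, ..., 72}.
Apply the extended Euclidean algorithm to (73, 10), tracking rows (r, s, t) with s·73 + t·10 = r. Each division r_prev = q·r_cur + r_new produces the new row as (previous row) − q·(current row):
  row A: (73, 1, 0)   [1·73 + 0·10 = 73]
  row B: (10, 0, 1)   [0·73 + 1·10 = 10]
  73 = 7·10 + 3   → row C = row A − 7·row B = (3, 1, −7)   [check: 1·73 − 7·10 = 3]
  10 = 3·3 + 1   → row D = row B − 3·row C = (1, −3, 22)   [check: −3·73 + 22·10 = 1]
  3 = 3·1 + 0   → remainder 0, stop. gcd = 1 (last nonzero row D).
The gcd is 1, so 10 is invertible mod 73. The last nonzero row gives −3·73 + 22·10 = 1, so t = 22. So 10^(−1) ≡ 22 (mod 73). Verify: 10 · 22 = 220 ≡ 1 (mod 73). ✓

Final answer: 10^(−1) ≡ 22 (mod 73)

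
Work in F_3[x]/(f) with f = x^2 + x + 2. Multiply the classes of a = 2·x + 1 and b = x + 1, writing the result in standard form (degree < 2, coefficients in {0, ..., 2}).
Multiply as integer polynomials: a · b = 2·x^2 + 3·x + 1. Reducing coefficients mod 3: a · b ≡ 2·x^2 + 1. Now divide by f(x) = x^2 + x + 2 in F_3[x], eliminating the leading term at each step:
  leading term 2·x^2: subtract (2)·f(x) = 2·x^2 + 2·x + 1, leaving x (coefficients mod 3)
The degree is now < 2, so this is the remainder. Hence a · b ≡ x in F_3[x]/(f).

Final answer: a · b ≡ x (mod f(x))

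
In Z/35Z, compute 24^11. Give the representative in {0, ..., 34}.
Use repeated squaring. Binary(11) = 1011. Walk through the bits of the exponent 11 left-to-right: at each bit after the leading one, square the running value, then multiply by 24 if the bit is 1 (always reducing mod 35):
  bit 1 = 1 (leading): start with 24.
  bit 2 = 0: square 24^2 = 576 ≡ 16 (mod 35).
  bit 3 = 1: square 16^2 = 256 ≡ 11; bit is 1, so multiply 11·24 = 264 ≡ 19 (mod 35).
  bit 4 = 1: square 19^2 = 361 ≡ 11; bit is 1, so multiply 11·24 = 264 ≡ 19 (mod 35).
Final value: 24^11 ≡ 19 (mod 35).

Final answer: 19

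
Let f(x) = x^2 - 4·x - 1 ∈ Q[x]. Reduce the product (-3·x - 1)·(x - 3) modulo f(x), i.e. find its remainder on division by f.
a · b ≡ -4·x (mod f(x))

First multiply in Q[x] without reducing: a · b = -3·x^2 + 8·x + 3. Now divide by f(x) = x^2 - 4·x - 1, eliminating the leading term at each step:
  leading term -3·x^2: subtract (-3)·f(x) = -3·x^2 + 12·x + 3, leaving -4·x
The degree is now < 2, so this is the remainder. Hence a · b ≡ -4·x in Q[x]/(f).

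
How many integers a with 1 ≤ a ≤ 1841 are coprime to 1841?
The number of a ∈ {1, ..., 1841} with gcd(a, 1841) = 1 is by definition Euler's totient φ(1841). φ is multiplicative, with φ(p^e) = p^e − p^(e−1). Factorise 1841 = 7 · 263. Then
  φ(1841) = (7 − 1) · (263 − 1) = 6 · 262 = 1572.
So there are 1572 such integers.

Final answer: 1572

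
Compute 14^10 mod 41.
Use repeated squaring. Binary(10) = 1010. Walk through the bits of the exponent 10 left-to-right: at each bit after the leading one, square the running value, then multiply by 14 if the bit is 1 (always reducing mod 41):
  bit 1 = 1 (leading): start with 14.
  bit 2 = 0: square 14^2 = 196 ≡ 32 (mod 41).
  bit 3 = 1: square 32^2 = 1024 ≡ 40; bit is 1, so multiply 40·14 = 560 ≡ 27 (mod 41).
  bit 4 = 0: square 27^2 = 729 ≡ 32 (mod 41).
Final value: 14^10 ≡ 32 (mod 41).

Final answer: 32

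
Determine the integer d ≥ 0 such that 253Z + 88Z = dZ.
(253, 88) = (11); d = 11

In the PID Z, (a, b) is generated by gcd(a, b). Compute gcd(253, 88) with the extended Euclidean algorithm, tracking rows (r, s, t) with s·253 + t·88 = r:
  row A: (253, 1, 0)   [1·253 + 0·88 = 253]
  row B: (88, 0, 1)   [0·253 + 1·88 = 88]
  253 = 2·88 + 77   → row C = row A − 2·row B = (77, 1, −2)   [check: 1·253 − 2·88 = 77]
  88 = 1·77 + 11   → row D = row B − 1·row C = (11, −1, 3)   [check: −1·253 + 3·88 = 11]
  77 = 7·11 + 0   → remainder 0, stop. gcd = 11 (last nonzero row D).
So gcd(253, 88) = 11, with Bézout identity −1·253 + 3·88 = 11. Containment (⊇): the Bézout identity exhibits 11 as an element of (253, 88), giving (11) ⊆ (253, 88). Containment (⊆): since 11 | 253 and 11 | 88 (253 = 11·23, 88 = 11·8), every Z-linear combination of 253 and 88 is divisible by 11, so (253, 88) ⊆ (11). Therefore (253, 88) = (11), d = 11.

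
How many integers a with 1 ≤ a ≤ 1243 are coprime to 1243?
1120

The number of a ∈ {1, ..., 1243} with gcd(a, 1243) = 1 is by definition Euler's totient φ(1243). φ is multiplicative, with φ(p^e) = p^e − p^(e−1). Factorise 1243 = 11 · 113. Then
  φ(1243) = (11 − 1) · (113 − 1) = 10 · 112 = 1120.
So there are 1120 such integers.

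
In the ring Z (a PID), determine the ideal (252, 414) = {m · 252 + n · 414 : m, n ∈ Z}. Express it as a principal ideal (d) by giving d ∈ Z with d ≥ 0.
In the PID Z, (a, b) is generated by gcd(a, b). Compute gcd(414, 252) with the extended Euclidean algorithm, tracking rows (r, s, t) with s·414 + t·252 = r:
  row A: (414, 1, 0)   [1·414 + 0·252 = 414]
  row B: (252, 0, 1)   [0·414 + 1·252 = 252]
  414 = 1·252 + 162   → row C = row A − 1·row B = (162, 1, −1)   [check: 1·414 − 1·252 = 162]
  252 = 1·162 + 90   → row D = row B − 1·row C = (90, −1, 2)   [check: −1·414 + 2·252 = 90]
  162 = 1·90 + 72   → row E = row C − 1·row D = (72, 2, −3)   [check: 2·414 − 3·252 = 72]
  90 = 1·72 + 18   → row F = row D − 1·row E = (18, −3, 5)   [check: −3·414 + 5·252 = 18]
  72 = 4·18 + 0   → remainder 0, stop. gcd = 18 (last nonzero row F).
So gcd(252, 414) = 18, with Bézout identity −3·414 + 5·252 = 18. Containment (⊇): the Bézout identity exhibits 18 as an element of (252, 414), giving (18) ⊆ (252, 414). Containment (⊆): since 18 | 252 and 18 | 414 (252 = 18·14, 414 = 18·23), every Z-linear combination of 252 and 414 is divisible by 18, so (252, 414) ⊆ (18). Therefore (252, 414) = (18), d = 18.

Final answer: (252, 414) = (18); d = 18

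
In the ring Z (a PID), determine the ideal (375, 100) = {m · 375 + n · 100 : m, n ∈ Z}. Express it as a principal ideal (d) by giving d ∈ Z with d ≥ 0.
In the PID Z, (a, b) is generated by gcd(a, b). Compute gcd(375, 100) with the extended Euclidean algorithm, tracking rows (r, s, t) with s·375 + t·100 = r:
  row A: (375, 1, 0)   [1·375 + 0·100 = 375]
  row B: (100, 0, 1)   [0·375 + 1·100 = 100]
  375 = 3·100 + 75   → row C = row A − 3·row B = (75, 1, −3)   [check: 1·375 − 3·100 = 75]
  100 = 1·75 + 25   → row D = row B − 1·row C = (25, −1, 4)   [check: −1·375 + 4·100 = 25]
  75 = 3·25 + 0   → remainder 0, stop. gcd = 25 (last nonzero row D).
So gcd(375, 100) = 25, with Bézout identity −1·375 + 4·100 = 25. Containment (⊇): the Bézout identity exhibits 25 as an element of (375, 100), giving (25) ⊆ (375, 100). Containment (⊆): since 25 | 375 and 25 | 100 (375 = 25·15, 100 = 25·4), every Z-linear combination of 375 and 100 is divisible by 25, so (375, 100) ⊆ (25). Therefore (375, 100) = (25), d = 25.

Final answer: (375, 100) = (25); d = 25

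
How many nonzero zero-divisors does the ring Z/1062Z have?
In Z/1062Z each nonzero element is either a unit (gcd with 1062 is 1) or a zero-divisor (gcd > 1). The number of units is φ(1062): factorise 1062 = 2 · 3^2 · 59, so φ(1062) = (2 − 1) · (3^2 − 3^1) · (59 − 1) = 1 · 6 · 58 = 348. The nonzero elements number 1062 − 1 = 1061. Hence the nonzero zero-divisors number 1061 − 348 = 713.

Final answer: Z/1062Z has 713 nonzero zero-divisors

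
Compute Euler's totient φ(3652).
φ(3652) = 1640

φ is multiplicative, with φ(p^e) = p^e − p^(e−1). Factorise 3652 = 2^2 · 11 · 83. Then
  φ(3652) = (2^2 − 2^1) · (11 − 1) · (83 − 1) = 2 · 10 · 82 = 1640.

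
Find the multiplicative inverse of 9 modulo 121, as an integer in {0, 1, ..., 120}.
9^(−1) ≡ 27 (mod 121)

Apply the extended Euclidean algorithm to (121, 9), tracking rows (r, s, t) with s·121 + t·9 = r. Each division r_prev = q·r_cur + r_new produces the new row as (previous row) − q·(current row):
  row A: (121, 1, 0)   [1·121 + 0·9 = 121]
  row B: (9, 0, 1)   [0·121 + 1·9 = 9]
  121 = 13·9 + 4   → row C = row A − 13·row B = (4, 1, −13)   [check: 1·121 − 13·9 = 4]
  9 = 2·4 + 1   → row D = row B − 2·row C = (1, −2, 27)   [check: −2·121 + 27·9 = 1]
  4 = 4·1 + 0   → remainder 0, stop. gcd = 1 (last nonzero row D).
The gcd is 1, so 9 is invertible mod 121. The last nonzero row gives −2·121 + 27·9 = 1, so t = 27. So 9^(−1) ≡ 27 (mod 121). Verify: 9 · 27 = 243 ≡ 1 (mod 121). ✓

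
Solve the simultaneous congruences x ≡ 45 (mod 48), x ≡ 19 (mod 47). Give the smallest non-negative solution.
x ≡ 1053 (mod 2256); the representative in [0, 2256) is 1053

The moduli 48, 47 are pairwise coprime, so by the CRT there is a unique solution mod 48·47 = 2256.
Solve by successive substitution. Start with x ≡ 45 (mod 48).
  Combine with x ≡ 19 (mod 47): write x = 45 + 48·t and require 45 + 48·t ≡ 19 (mod 47), i.e. 48·t ≡ 19 − 45 ≡ 21 (mod 47). Since 48^(−1) ≡ 1 (mod 47) (48 ≡ 1 (mod 47)), t ≡ 1·21 ≡ 21 (mod 47). So x ≡ 45 + 48·21 = 1053 (mod 2256).
Unique solution in [0, 2256): x = 1053.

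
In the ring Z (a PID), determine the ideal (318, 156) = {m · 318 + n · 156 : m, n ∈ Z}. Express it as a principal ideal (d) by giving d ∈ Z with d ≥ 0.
In the PID Z, (a, b) is generated by gcd(a, b). Compute gcd(318, 156) with the extended Euclidean algorithm, tracking rows (r, s, t) with s·318 + t·156 = r:
  row A: (318, 1, 0)   [1·318 + 0·156 = 318]
  row B: (156, 0, 1)   [0·318 + 1·156 = 156]
  318 = 2·156 + 6   → row C = row A − 2·row B = (6, 1, −2)   [check: 1·318 − 2·156 = 6]
  156 = 26·6 + 0   → remainder 0, stop. gcd = 6 (last nonzero row C).
So gcd(318, 156) = 6, with Bézout identity 1·318 − 2·156 = 6. Containment (⊇): the Bézout identity exhibits 6 as an element of (318, 156), giving (6) ⊆ (318, 156). Containment (⊆): since 6 | 318 and 6 | 156 (318 = 6·53, 156 = 6·26), every Z-linear combination of 318 and 156 is divisible by 6, so (318, 156) ⊆ (6). Therefore (318, 156) = (6), d = 6.

Final answer: (318, 156) = (6); d = 6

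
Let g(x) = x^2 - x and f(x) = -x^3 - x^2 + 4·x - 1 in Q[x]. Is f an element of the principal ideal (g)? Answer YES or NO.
In Q[x] the ideal (g) consists of all multiples of g, so f ∈ (g) iff g | f, i.e. iff the remainder of f on division by g is 0. Divide f by g (g is monic, so eliminate the leading term of the running remainder at each step):
  leading term -x^3: subtract (-x)·g(x) = -x^3 + x^2, leaving -2·x^2 + 4·x - 1
  leading term -2·x^2: subtract (-2)·g(x) = -2·x^2 + 2·x, leaving 2·x - 1
The remainder r(x) = 2·x - 1 ≠ 0 (and deg r < deg g), so g ∤ f, i.e. f ∉ (g).

Final answer: NO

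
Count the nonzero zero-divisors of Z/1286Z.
In Z/1286Z each nonzero element is either a unit (gcd with 1286 is 1) or a zero-divisor (gcd > 1). The number of units is φ(1286): factorise 1286 = 2 · 643, so φ(1286) = (2 − 1) · (643 − 1) = 1 · 642 = 642. The nonzero elements number 1286 − 1 = 1285. Hence the nonzero zero-divisors number 1285 − 642 = 643.

Final answer: Z/1286Z has 643 nonzero zero-divisors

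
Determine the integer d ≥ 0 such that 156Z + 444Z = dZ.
In the PID Z, (a, b) is generated by gcd(a, b). Compute gcd(444, 156) with the extended Euclidean algorithm, tracking rows (r, s, t) with s·444 + t·156 = r:
  row A: (444, 1, 0)   [1·444 + 0·156 = 444]
  row B: (156, 0, 1)   [0·444 + 1·156 = 156]
  444 = 2·156 + 132   → row C = row A − 2·row B = (132, 1, −2)   [check: 1·444 − 2·156 = 132]
  156 = 1·132 + 24   → row D = row B − 1·row C = (24, −1, 3)   [check: −1·444 + 3·156 = 24]
  132 = 5·24 + 12   → row E = row C − 5·row D = (12, 6, −17)   [check: 6·444 − 17·156 = 12]
  24 = 2·12 + 0   → remainder 0, stop. gcd = 12 (last nonzero row E).
So gcd(156, 444) = 12, with Bézout identity 6·444 − 17·156 = 12. Containment (⊇): the Bézout identity exhibits 12 as an element of (156, 444), giving (12) ⊆ (156, 444). Containment (⊆): since 12 | 156 and 12 | 444 (156 = 12·13, 444 = 12·37), every Z-linear combination of 156 and 444 is divisible by 12, so (156, 444) ⊆ (12). Therefore (156, 444) = (12), d = 12.

Final answer: (156, 444) = (12); d = 12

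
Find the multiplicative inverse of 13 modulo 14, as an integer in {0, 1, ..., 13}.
13^(−1) ≡ 13 (mod 14)

Apply the extended Euclidean algorithm to (14, 13), tracking rows (r, s, t) with s·14 + t·13 = r. Each division r_prev = q·r_cur + r_new produces the new row as (previous row) − q·(current row):
  row A: (14, 1, 0)   [1·14 + 0·13 = 14]
  row B: (13, 0, 1)   [0·14 + 1·13 = 13]
  14 = 1·13 + 1   → row C = row A − 1·row B = (1, 1, −1)   [check: 1·14 − 1·13 = 1]
  13 = 13·1 + 0   → remainder 0, stop. gcd = 1 (last nonzero row C).
The gcd is 1, so 13 is invertible mod 14. The last nonzero row gives 1·14 − 1·13 = 1, so t = −1. So 13^(−1) ≡ −1 ≡ 13 (mod 14). Verify: 13 · 13 = 169 ≡ 1 (mod 14). ✓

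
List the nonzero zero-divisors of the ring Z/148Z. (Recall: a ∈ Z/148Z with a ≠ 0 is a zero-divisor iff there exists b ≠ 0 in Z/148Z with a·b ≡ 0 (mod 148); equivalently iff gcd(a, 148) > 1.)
nonzero zero-divisors of Z/148Z = {2, 4, 6, 8, 10, 12, 14, 16, 18, 20, 22, 24, 26, 28, 30, 32, 34, 36, 37, 38, 40, 42, 44, 46, 48, 50, 52, 54, 56, 58, 60, 62, 64, 66, 68, 70, 72, 74, 76, 78, 80, 82, 84, 86, 88, 90, 92, 94, 96, 98, 100, 102, 104, 106, 108, 110, 111, 112, 114, 116, 118, 120, 122, 124, 126, 128, 130, 132, 134, 136, 138, 140, 142, 144, 146}

An element a ∈ Z/148Z (with a ≠ 0) is a zero-divisor iff gcd(a, 148) > 1 (because a is a unit precisely when gcd(a, n) = 1, and in Z/nZ every nonzero, non-unit element is a zero-divisor). Scan a = 1, ..., 147 and keep those with gcd(a, 148) > 1:
  gcd(2, 148) = 2, gcd(4, 148) = 4, gcd(6, 148) = 2, gcd(8, 148) = 4, gcd(10, 148) = 2, gcd(12, 148) = 4, gcd(14, 148) = 2, gcd(16, 148) = 4, gcd(18, 148) = 2, gcd(20, 148) = 4, gcd(22, 148) = 2, gcd(24, 148) = 4, gcd(26, 148) = 2, gcd(28, 148) = 4, gcd(30, 148) = 2, gcd(32, 148) = 4, gcd(34, 148) = 2, gcd(36, 148) = 4, gcd(37, 148) = 37, gcd(38, 148) = 2, gcd(40, 148) = 4, gcd(42, 148) = 2, gcd(44, 148) = 4, gcd(46, 148) = 2, gcd(48, 148) = 4, gcd(50, 148) = 2, gcd(52, 148) = 4, gcd(54, 148) = 2, gcd(56, 148) = 4, gcd(58, 148) = 2, gcd(60, 148) = 4, gcd(62, 148) = 2, gcd(64, 148) = 4, gcd(66, 148) = 2, gcd(68, 148) = 4, gcd(70, 148) = 2, gcd(72, 148) = 4, gcd(74, 148) = 74, gcd(76, 148) = 4, gcd(78, 148) = 2, gcd(80, 148) = 4, gcd(82, 148) = 2, gcd(84, 148) = 4, gcd(86, 148) = 2, gcd(88, 148) = 4, gcd(90, 148) = 2, gcd(92, 148) = 4, gcd(94, 148) = 2, gcd(96, 148) = 4, gcd(98, 148) = 2, gcd(100, 148) = 4, gcd(102, 148) = 2, gcd(104, 148) = 4, gcd(106, 148) = 2, gcd(108, 148) = 4, gcd(110, 148) = 2, gcd(111, 148) = 37, gcd(112, 148) = 4, gcd(114, 148) = 2, gcd(116, 148) = 4, gcd(118, 148) = 2, gcd(120, 148) = 4, gcd(122, 148) = 2, gcd(124, 148) = 4, gcd(126, 148) = 2, gcd(128, 148) = 4, gcd(130, 148) = 2, gcd(132, 148) = 4, gcd(134, 148) = 2, gcd(136, 148) = 4, gcd(138, 148) = 2, gcd(140, 148) = 4, gcd(142, 148) = 2, gcd(144, 148) = 4, gcd(146, 148) = 2.
All other a ∈ {1, ..., 147} have gcd(a, 148) = 1 and are units. So the nonzero zero-divisors are exactly the 75 values of a appearing in this scan.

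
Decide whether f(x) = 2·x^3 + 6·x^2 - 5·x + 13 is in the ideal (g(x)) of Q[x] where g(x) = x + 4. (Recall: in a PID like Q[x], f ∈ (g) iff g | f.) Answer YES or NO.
In Q[x] the ideal (g) consists of all multiples of g, so f ∈ (g) iff g | f, i.e. iff the remainder of f on division by g is 0. Divide f by g (g is monic, so eliminate the leading term of the running remainder at each step):
  leading term 2·x^3: subtract (2·x^2)·g(x) = 2·x^3 + 8·x^2, leaving -2·x^2 - 5·x + 13
  leading term -2·x^2: subtract (-2·x)·g(x) = -2·x^2 - 8·x, leaving 3·x + 13
  leading term 3·x: subtract (3)·g(x) = 3·x + 12, leaving 1
The remainder r(x) = 1 ≠ 0 (and deg r < deg g), so g ∤ f, i.e. f ∉ (g).

Final answer: NO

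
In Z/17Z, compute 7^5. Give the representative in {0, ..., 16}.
11

Use repeated squaring. Binary(5) = 101. Walk through the bits of the exponent 5 left-to-right: at each bit after the leading one, square the running value, then multiply by 7 if the bit is 1 (always reducing mod 17):
  bit 1 = 1 (leading): start with 7.
  bit 2 = 0: square 7^2 = 49 ≡ 15 (mod 17).
  bit 3 = 1: square 15^2 = 225 ≡ 4; bit is 1, so multiply 4·7 = 28 ≡ 11 (mod 17).
Final value: 7^5 ≡ 11 (mod 17).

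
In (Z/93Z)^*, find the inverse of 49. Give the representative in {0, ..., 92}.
49^(−1) ≡ 19 (mod 93)

Apply the extended Euclidean algorithm to (93, 49), tracking rows (r, s, t) with s·93 + t·49 = r. Each division r_prev = q·r_cur + r_new produces the new row as (previous row) − q·(current row):
  row A: (93, 1, 0)   [1·93 + 0·49 = 93]
  row B: (49, 0, 1)   [0·93 + 1·49 = 49]
  93 = 1·49 + 44   → row C = row A − 1·row B = (44, 1, −1)   [check: 1·93 − 1·49 = 44]
  49 = 1·44 + 5   → row D = row B − 1·row C = (5, −1, 2)   [check: −1·93 + 2·49 = 5]
  44 = 8·5 + 4   → row E = row C − 8·row D = (4, 9, −17)   [check: 9·93 − 17·49 = 4]
  5 = 1·4 + 1   → row F = row D − 1·row E = (1, −10, 19)   [check: −10·93 + 19·49 = 1]
  4 = 4·1 + 0   → remainder 0, stop. gcd = 1 (last nonzero row F).
The gcd is 1, so 49 is invertible mod 93. The last nonzero row gives −10·93 + 19·49 = 1, so t = 19. So 49^(−1) ≡ 19 (mod 93). Verify: 49 · 19 = 931 ≡ 1 (mod 93). ✓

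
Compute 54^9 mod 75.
Use repeated squaring. Binary(9) = 1001. Walk through the bits of the exponent 9 left-to-right: at each bit after the leading one, square the running value, then multiply by 54 if the bit is 1 (always reducing mod 75):
  bit 1 = 1 (leading): start with 54.
  bit 2 = 0: square 54^2 = 2916 ≡ 66 (mod 75).
  bit 3 = 0: square 66^2 = 4356 ≡ 6 (mod 75).
  bit 4 = 1: square 6^2 = 36; bit is 1, so multiply 36·54 = 1944 ≡ 69 (mod 75).
Final value: 54^9 ≡ 69 (mod 75).

Final answer: 69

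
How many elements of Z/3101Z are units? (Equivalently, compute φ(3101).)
An element a ∈ Z/3101Z is a unit iff gcd(a, 3101) = 1, so the number of units is φ(3101). φ is multiplicative, with φ(p^e) = p^e − p^(e−1). Factorise 3101 = 7 · 443. Then
  φ(3101) = (7 − 1) · (443 − 1) = 6 · 442 = 2652.

Final answer: Z/3101Z has φ(3101) = 2652 units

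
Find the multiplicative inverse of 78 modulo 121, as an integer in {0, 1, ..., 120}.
78^(−1) ≡ 45 (mod 121)

Apply the extended Euclidean algorithm to (121, 78), tracking rows (r, s, t) with s·121 + t·78 = r. Each division r_prev = q·r_cur + r_new produces the new row as (previous row) − q·(current row):
  row A: (121, 1, 0)   [1·121 + 0·78 = 121]
  row B: (78, 0, 1)   [0·121 + 1·78 = 78]
  121 = 1·78 + 43   → row C = row A − 1·row B = (43, 1, −1)   [check: 1·121 − 1·78 = 43]
  78 = 1·43 + 35   → row D = row B − 1·row C = (35, −1, 2)   [check: −1·121 + 2·78 = 35]
  43 = 1·35 + 8   → row E = row C − 1·row D = (8, 2, −3)   [check: 2·121 − 3·78 = 8]
  35 = 4·8 + 3   → row F = row D − 4·row E = (3, −9, 14)   [check: −9·121 + 14·78 = 3]
  8 = 2·3 + 2   → row G = row E − 2·row F = (2, 20, −31)   [check: 20·121 − 31·78 = 2]
  3 = 1·2 + 1   → row H = row F − 1·row G = (1, −29, 45)   [check: −29·121 + 45·78 = 1]
  2 = 2·1 + 0   → remainder 0, stop. gcd = 1 (last nonzero row H).
The gcd is 1, so 78 is invertible mod 121. The last nonzero row gives −29·121 + 45·78 = 1, so t = 45. So 78^(−1) ≡ 45 (mod 121). Verify: 78 · 45 = 3510 ≡ 1 (mod 121). ✓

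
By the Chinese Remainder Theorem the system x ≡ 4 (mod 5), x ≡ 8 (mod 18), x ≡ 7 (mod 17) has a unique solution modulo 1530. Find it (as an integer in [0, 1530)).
x ≡ 1214 (mod 1530); the representative in [0, 1530) is 1214

The moduli 5, 18, 17 are pairwise coprime, so by the CRT there is a unique solution mod 5·18·17 = 1530.
Solve by successive substitution. Start with x ≡ 4 (mod 5).
  Combine with x ≡ 8 (mod 18): write x = 4 + 5·t and require 4 + 5·t ≡ 8 (mod 18), i.e. 5·t ≡ 8 − 4 ≡ 4 (mod 18). Since 5^(−1) ≡ 11 (mod 18), t ≡ 11·4 ≡ 8 (mod 18). So x ≡ 4 + 5·8 = 44 (mod 90).
  Combine with x ≡ 7 (mod 17): write x = 44 + 90·t and require 44 + 90·t ≡ 7 (mod 17), i.e. 90·t ≡ 7 − 44 ≡ 14 (mod 17). Since 90^(−1) ≡ 7 (mod 17) (90 ≡ 5 (mod 17)), t ≡ 7·14 ≡ 13 (mod 17). So x ≡ 44 + 90·13 = 1214 (mod 1530).
Unique solution in [0, 1530): x = 1214.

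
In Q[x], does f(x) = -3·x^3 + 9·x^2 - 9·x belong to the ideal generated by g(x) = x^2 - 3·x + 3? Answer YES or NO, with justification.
In Q[x] the ideal (g) consists of all multiples of g, so f ∈ (g) iff g | f, i.e. iff the remainder of f on division by g is 0. Divide f by g (g is monic, so eliminate the leading term of the running remainder at each step):
  leading term -3·x^3: subtract (-3·x)·g(x) = -3·x^3 + 9·x^2 - 9·x, leaving 0
The remainder is 0, so f(x) = g(x) · h(x) with h(x) = -3·x. Hence g | f, i.e. f ∈ (g).

Final answer: YES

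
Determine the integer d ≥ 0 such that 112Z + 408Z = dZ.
In the PID Z, (a, b) is generated by gcd(a, b). Compute gcd(408, 112) with the extended Euclidean algorithm, tracking rows (r, s, t) with s·408 + t·112 = r:
  row A: (408, 1, 0)   [1·408 + 0·112 = 408]
  row B: (112, 0, 1)   [0·408 + 1·112 = 112]
  408 = 3·112 + 72   → row C = row A − 3·row B = (72, 1, −3)   [check: 1·408 − 3·112 = 72]
  112 = 1·72 + 40   → row D = row B − 1·row C = (40, −1, 4)   [check: −1·408 + 4·112 = 40]
  72 = 1·40 + 32   → row E = row C − 1·row D = (32, 2, −7)   [check: 2·408 − 7·112 = 32]
  40 = 1·32 + 8   → row F = row D − 1·row E = (8, −3, 11)   [check: −3·408 + 11·112 = 8]
  32 = 4·8 + 0   → remainder 0, stop. gcd = 8 (last nonzero row F).
So gcd(112, 408) = 8, with Bézout identity −3·408 + 11·112 = 8. Containment (⊇): the Bézout identity exhibits 8 as an element of (112, 408), giving (8) ⊆ (112, 408). Containment (⊆): since 8 | 112 and 8 | 408 (112 = 8·14, 408 = 8·51), every Z-linear combination of 112 and 408 is divisible by 8, so (112, 408) ⊆ (8). Therefore (112, 408) = (8), d = 8.

Final answer: (112, 408) = (8); d = 8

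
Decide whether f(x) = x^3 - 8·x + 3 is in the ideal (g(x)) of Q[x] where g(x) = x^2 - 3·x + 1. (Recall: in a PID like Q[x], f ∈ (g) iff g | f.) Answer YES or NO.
In Q[x] the ideal (g) consists of all multiples of g, so f ∈ (g) iff g | f, i.e. iff the remainder of f on division by g is 0. Divide f by g (g is monic, so eliminate the leading term of the running remainder at each step):
  leading term x^3: subtract (x)·g(x) = x^3 - 3·x^2 + x, leaving 3·x^2 - 9·x + 3
  leading term 3·x^2: subtract (3)·g(x) = 3·x^2 - 9·x + 3, leaving 0
The remainder is 0, so f(x) = g(x) · h(x) with h(x) = x + 3. Hence g | f, i.e. f ∈ (g).

Final answer: YES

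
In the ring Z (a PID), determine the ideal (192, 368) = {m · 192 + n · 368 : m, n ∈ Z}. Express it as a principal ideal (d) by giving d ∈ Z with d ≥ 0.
(192, 368) = (16); d = 16

In the PID Z, (a, b) is generated by gcd(a, b). Compute gcd(368, 192) with the extended Euclidean algorithm, tracking rows (r, s, t) with s·368 + t·192 = r:
  row A: (368, 1, 0)   [1·368 + 0·192 = 368]
  row B: (192, 0, 1)   [0·368 + 1·192 = 192]
  368 = 1·192 + 176   → row C = row A − 1·row B = (176, 1, −1)   [check: 1·368 − 1·192 = 176]
  192 = 1·176 + 16   → row D = row B − 1·row C = (16, −1, 2)   [check: −1·368 + 2·192 = 16]
  176 = 11·16 + 0   → remainder 0, stop. gcd = 16 (last nonzero row D).
So gcd(192, 368) = 16, with Bézout identity −1·368 + 2·192 = 16. Containment (⊇): the Bézout identity exhibits 16 as an element of (192, 368), giving (16) ⊆ (192, 368). Containment (⊆): since 16 | 192 and 16 | 368 (192 = 16·12, 368 = 16·23), every Z-linear combination of 192 and 368 is divisible by 16, so (192, 368) ⊆ (16). Therefore (192, 368) = (16), d = 16.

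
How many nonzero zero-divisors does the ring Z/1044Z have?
In Z/1044Z each nonzero element is either a unit (gcd with 1044 is 1) or a zero-divisor (gcd > 1). The number of units is φ(1044): factorise 1044 = 2^2 · 3^2 · 29, so φ(1044) = (2^2 − 2^1) · (3^2 − 3^1) · (29 − 1) = 2 · 6 · 28 = 336. The nonzero elements number 1044 − 1 = 1043. Hence the nonzero zero-divisors number 1043 − 336 = 707.

Final answer: Z/1044Z has 707 nonzero zero-divisors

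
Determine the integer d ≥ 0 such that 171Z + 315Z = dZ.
In the PID Z, (a, b) is generated by gcd(a, b). Compute gcd(315, 171) with the extended Euclidean algorithm, tracking rows (r, s, t) with s·315 + t·171 = r:
  row A: (315, 1, 0)   [1·315 + 0·171 = 315]
  row B: (171, 0, 1)   [0·315 + 1·171 = 171]
  315 = 1·171 + 144   → row C = row A − 1·row B = (144, 1, −1)   [check: 1·315 − 1·171 = 144]
  171 = 1·144 + 27   → row D = row B − 1·row C = (27, −1, 2)   [check: −1·315 + 2·171 = 27]
  144 = 5·27 + 9   → row E = row C − 5·row D = (9, 6, −11)   [check: 6·315 − 11·171 = 9]
  27 = 3·9 + 0   → remainder 0, stop. gcd = 9 (last nonzero row E).
So gcd(171, 315) = 9, with Bézout identity 6·315 − 11·171 = 9. Containment (⊇): the Bézout identity exhibits 9 as an element of (171, 315), giving (9) ⊆ (171, 315). Containment (⊆): since 9 | 171 and 9 | 315 (171 = 9·19, 315 = 9·35), every Z-linear combination of 171 and 315 is divisible by 9, so (171, 315) ⊆ (9). Therefore (171, 315) = (9), d = 9.

Final answer: (171, 315) = (9); d = 9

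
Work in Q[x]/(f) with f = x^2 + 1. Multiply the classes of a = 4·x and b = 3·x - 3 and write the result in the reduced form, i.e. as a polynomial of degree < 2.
a · b ≡ -12·x - 12 (mod f(x))

First multiply in Q[x] without reducing: a · b = 12·x^2 - 12·x. Now divide by f(x) = x^2 + 1, eliminating the leading term at each step:
  leading term 12·x^2: subtract (12)·f(x) = 12·x^2 + 12, leaving -12·x - 12
The degree is now < 2, so this is the remainder. Hence a · b ≡ -12·x - 12 in Q[x]/(f).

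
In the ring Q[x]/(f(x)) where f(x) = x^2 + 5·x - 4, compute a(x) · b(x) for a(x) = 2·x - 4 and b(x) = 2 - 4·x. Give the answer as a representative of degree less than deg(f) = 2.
First multiply in Q[x] without reducing: a · b = -8·x^2 + 20·x - 8. Now divide by f(x) = x^2 + 5·x - 4, eliminating the leading term at each step:
  leading term -8·x^2: subtract (-8)·f(x) = -8·x^2 - 40·x + 32, leaving 60·x - 40
The degree is now < 2, so this is the remainder. Hence a · b ≡ 60·x - 40 in Q[x]/(f).

Final answer: a · b ≡ 60·x - 40 (mod f(x))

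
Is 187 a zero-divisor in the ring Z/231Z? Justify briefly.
YES

gcd(187, 231) = 11 > 1, so 187 is not a unit in Z/231Z. In Z/nZ every nonzero non-unit is a zero-divisor: explicitly, take b = 231/gcd = 21 ≠ 0 (mod 231); then 187·21 = 3927 = 17·231, i.e. 187·21 ≡ 0 (mod 231). So 187 is a zero-divisor.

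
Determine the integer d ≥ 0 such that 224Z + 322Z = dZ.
In the PID Z, (a, b) is generated by gcd(a, b). Compute gcd(322, 224) with the extended Euclidean algorithm, tracking rows (r, s, t) with s·322 + t·224 = r:
  row A: (322, 1, 0)   [1·322 + 0·224 = 322]
  row B: (224, 0, 1)   [0·322 + 1·224 = 224]
  322 = 1·224 + 98   → row C = row A − 1·row B = (98, 1, −1)   [check: 1·322 − 1·224 = 98]
  224 = 2·98 + 28   → row D = row B − 2·row C = (28, −2, 3)   [check: −2·322 + 3·224 = 28]
  98 = 3·28 + 14   → row E = row C − 3·row D = (14, 7, −10)   [check: 7·322 − 10·224 = 14]
  28 = 2·14 + 0   → remainder 0, stop. gcd = 14 (last nonzero row E).
So gcd(224, 322) = 14, with Bézout identity 7·322 − 10·224 = 14. Containment (⊇): the Bézout identity exhibits 14 as an element of (224, 322), giving (14) ⊆ (224, 322). Containment (⊆): since 14 | 224 and 14 | 322 (224 = 14·16, 322 = 14·23), every Z-linear combination of 224 and 322 is divisible by 14, so (224, 322) ⊆ (14). Therefore (224, 322) = (14), d = 14.

Final answer: (224, 322) = (14); d = 14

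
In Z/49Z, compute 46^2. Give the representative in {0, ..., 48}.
Use repeated squaring. Binary(2) = 10. Walk through the bits of the exponent 2 left-to-right: at each bit after the leading one, square the running value, then multiply by 46 if the bit is 1 (always reducing mod 49):
  bit 1 = 1 (leading): start with 46.
  bit 2 = 0: square 46^2 = 2116 ≡ 9 (mod 49).
Final value: 46^2 ≡ 9 (mod 49).

Final answer: 9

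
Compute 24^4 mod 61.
58

Use repeated squaring. Binary(4) = 100. Walk through the bits of the exponent 4 left-to-right: at each bit after the leading one, square the running value, then multiply by 24 if the bit is 1 (always reducing mod 61):
  bit 1 = 1 (leading): start with 24.
  bit 2 = 0: square 24^2 = 576 ≡ 27 (mod 61).
  bit 3 = 0: square 27^2 = 729 ≡ 58 (mod 61).
Final value: 24^4 ≡ 58 (mod 61).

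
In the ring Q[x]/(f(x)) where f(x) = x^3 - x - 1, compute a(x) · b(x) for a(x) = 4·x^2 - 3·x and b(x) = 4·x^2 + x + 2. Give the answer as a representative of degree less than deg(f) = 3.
a · b ≡ 21·x^2 + 2·x - 8 (mod f(x))

First multiply in Q[x] without reducing: a · b = 16·x^4 - 8·x^3 + 5·x^2 - 6·x. Now divide by f(x) = x^3 - x - 1, eliminating the leading term at each step:
  leading term 16·x^4: subtract (16·x)·f(x) = 16·x^4 - 16·x^2 - 16·x, leaving -8·x^3 + 21·x^2 + 10·x
  leading term -8·x^3: subtract (-8)·f(x) = -8·x^3 + 8·x + 8, leaving 21·x^2 + 2·x - 8
The degree is now < 3, so this is the remainder. Hence a · b ≡ 21·x^2 + 2·x - 8 in Q[x]/(f).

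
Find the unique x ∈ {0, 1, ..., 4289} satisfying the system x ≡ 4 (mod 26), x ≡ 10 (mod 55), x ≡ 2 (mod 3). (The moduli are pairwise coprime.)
x ≡ 4190 (mod 4290); the representative in [0, 4290) is 4190

The moduli 26, 55, 3 are pairwise coprime, so by the CRT there is a unique solution mod 26·55·3 = 4290.
Solve by successive substitution. Start with x ≡ 4 (mod 26).
  Combine with x ≡ 10 (mod 55): write x = 4 + 26·t and require 4 + 26·t ≡ 10 (mod 55), i.e. 26·t ≡ 10 − 4 ≡ 6 (mod 55). Since 26^(−1) ≡ 36 (mod 55), t ≡ 36·6 ≡ 51 (mod 55). So x ≡ 4 + 26·51 = 1330 (mod 1430).
  Combine with x ≡ 2 (mod 3): write x = 1330 + 1430·t and require 1330 + 1430·t ≡ 2 (mod 3), i.e. 1430·t ≡ 2 − 1330 ≡ 1 (mod 3). Since 1430^(−1) ≡ 2 (mod 3) (1430 ≡ 2 (mod 3)), t ≡ 2·1 ≡ 2 (mod 3). So x ≡ 1330 + 1430·2 = 4190 (mod 4290).
Unique solution in [0, 4290): x = 4190.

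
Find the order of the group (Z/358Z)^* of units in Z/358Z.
(Z/358Z)^* consists of the classes a with gcd(a, 358) = 1, so its order is φ(358). φ is multiplicative, with φ(p^e) = p^e − p^(e−1). Factorise 358 = 2 · 179. Then
  φ(358) = (2 − 1) · (179 − 1) = 1 · 178 = 178.
Thus |(Z/358Z)^*| = 178.

Final answer: |(Z/358Z)^*| = 178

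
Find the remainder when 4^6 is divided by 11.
Use repeated squaring. Binary(6) = 110. Walk through the bits of the exponent 6 left-to-right: at each bit after the leading one, square the running value, then multiply by 4 if the bit is 1 (always reducing mod 11):
  bit 1 = 1 (leading): start with 4.
  bit 2 = 1: square 4^2 = 16 ≡ 5; bit is 1, so multiply 5·4 = 20 ≡ 9 (mod 11).
  bit 3 = 0: square 9^2 = 81 ≡ 4 (mod 11).
Final value: 4^6 ≡ 4 (mod 11).

Final answer: 4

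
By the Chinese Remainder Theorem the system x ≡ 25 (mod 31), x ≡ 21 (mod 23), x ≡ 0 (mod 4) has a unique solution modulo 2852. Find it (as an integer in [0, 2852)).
The moduli 31, 23, 4 are pairwise coprime, so by the CRT there is a unique solution mod 31·23·4 = 2852.
Solve by successive substitution. Start with x ≡ 25 (mod 31).
  Combine with x ≡ 21 (mod 23): write x = 25 + 31·t and require 25 + 31·t ≡ 21 (mod 23), i.e. 31·t ≡ 21 − 25 ≡ 19 (mod 23). Since 31^(−1) ≡ 3 (mod 23) (31 ≡ 8 (mod 23)), t ≡ 3·19 ≡ 11 (mod 23). So x ≡ 25 + 31·11 = 366 (mod 713).
  Combine with x ≡ 0 (mod 4): write x = 366 + 713·t and require 366 + 713·t ≡ 0 (mod 4), i.e. 713·t ≡ 0 − 366 ≡ 2 (mod 4). Since 713^(−1) ≡ 1 (mod 4) (713 ≡ 1 (mod 4)), t ≡ 1·2 ≡ 2 (mod 4). So x ≡ 366 + 713·2 = 1792 (mod 2852).
Unique solution in [0, 2852): x = 1792.

Final answer: x ≡ 1792 (mod 2852); the representative in [0, 2852) is 1792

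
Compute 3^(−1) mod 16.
Apply the extended Euclidean algorithm to (16, 3), tracking rows (r, s, t) with s·16 + t·3 = r. Each division r_prev = q·r_cur + r_new produces the new row as (previous row) − q·(current row):
  row A: (16, 1, 0)   [1·16 + 0·3 = 16]
  row B: (3, 0, 1)   [0·16 + 1·3 = 3]
  16 = 5·3 + 1   → row C = row A − 5·row B = (1, 1, −5)   [check: 1·16 − 5·3 = 1]
  3 = 3·1 + 0   → remainder 0, stop. gcd = 1 (last nonzero row C).
The gcd is 1, so 3 is invertible mod 16. The last nonzero row gives 1·16 − 5·3 = 1, so t = −5. So 3^(−1) ≡ −5 ≡ 11 (mod 16). Verify: 3 · 11 = 33 ≡ 1 (mod 16). ✓

Final answer: 3^(−1) ≡ 11 (mod 16)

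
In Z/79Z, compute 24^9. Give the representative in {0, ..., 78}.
Use repeated squaring. Binary(9) = 1001. Walk through the bits of the exponent 9 left-to-right: at each bit after the leading one, square the running value, then multiply by 24 if the bit is 1 (always reducing mod 79):
  bit 1 = 1 (leading): start with 24.
  bit 2 = 0: square 24^2 = 576 ≡ 23 (mod 79).
  bit 3 = 0: square 23^2 = 529 ≡ 55 (mod 79).
  bit 4 = 1: square 55^2 = 3025 ≡ 23; bit is 1, so multiply 23·24 = 552 ≡ 78 (mod 79).
Final value: 24^9 ≡ 78 (mod 79).

Final answer: 78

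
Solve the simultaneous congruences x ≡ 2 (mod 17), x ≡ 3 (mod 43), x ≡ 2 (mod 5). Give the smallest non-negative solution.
The moduli 17, 43, 5 are pairwise coprime, so by the CRT there is a unique solution mod 17·43·5 = 3655.
Solve by successive substitution. Start with x ≡ 2 (mod 17).
  Combine with x ≡ 3 (mod 43): write x = 2 + 17·t and require 2 + 17·t ≡ 3 (mod 43), i.e. 17·t ≡ 3 − 2 ≡ 1 (mod 43). Since 17^(−1) ≡ 38 (mod 43), t ≡ 38·1 ≡ 38 (mod 43). So x ≡ 2 + 17·38 = 648 (mod 731).
  Combine with x ≡ 2 (mod 5): write x = 648 + 731·t and require 648 + 731·t ≡ 2 (mod 5), i.e. 731·t ≡ 2 − 648 ≡ 4 (mod 5). Since 731^(−1) ≡ 1 (mod 5) (731 ≡ 1 (mod 5)), t ≡ 1·4 ≡ 4 (mod 5). So x ≡ 648 + 731·4 = 3572 (mod 3655).
Unique solution in [0, 3655): x = 3572.

Final answer: x ≡ 3572 (mod 3655); the representative in [0, 3655) is 3572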